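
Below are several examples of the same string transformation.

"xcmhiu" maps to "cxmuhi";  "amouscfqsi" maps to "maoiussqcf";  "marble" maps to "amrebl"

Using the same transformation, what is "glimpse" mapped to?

lgiemsp

What's happening: move the first character to the end, then take characters alternately from the front and the back (1st, last, 2nd, 2nd-last, ...).
On "glimpse" that produces "lgiemsp".
(Check on "amouscfqsi": → "mouscfqsia" → "maoiussqcf" ✓)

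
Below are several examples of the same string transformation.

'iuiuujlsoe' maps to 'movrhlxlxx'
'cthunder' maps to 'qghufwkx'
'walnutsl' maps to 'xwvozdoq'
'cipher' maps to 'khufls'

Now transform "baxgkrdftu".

In each case the input is transformed by: swap the front and back halves of the string, then shift every letter 3 places forward in the alphabet (wrapping around).
"baxgkrdftu" → "rdftubaxgk" → "ugiwxedajn".

ugiwxedajn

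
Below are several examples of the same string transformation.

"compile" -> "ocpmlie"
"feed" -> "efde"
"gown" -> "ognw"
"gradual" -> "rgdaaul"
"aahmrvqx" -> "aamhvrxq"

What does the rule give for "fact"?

In each case the input is transformed by: swap each adjacent pair of characters (1↔2, 3↔4, ...).
Applying that to "fact" gives "aftc".

aftc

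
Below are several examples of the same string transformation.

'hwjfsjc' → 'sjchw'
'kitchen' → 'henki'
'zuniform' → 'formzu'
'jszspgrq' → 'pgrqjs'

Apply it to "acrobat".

What's happening: move the first 2 characters to the end (rotate left by 2), then delete the first 2 characters.
Applying that to "acrobat" gives "batac".

batac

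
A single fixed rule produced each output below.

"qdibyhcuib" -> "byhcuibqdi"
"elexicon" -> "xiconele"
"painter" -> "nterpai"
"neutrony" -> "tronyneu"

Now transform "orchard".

Rule — move the first 3 characters to the end (rotate left by 3).
Doing the same to "orchard": "hardorc".

hardorc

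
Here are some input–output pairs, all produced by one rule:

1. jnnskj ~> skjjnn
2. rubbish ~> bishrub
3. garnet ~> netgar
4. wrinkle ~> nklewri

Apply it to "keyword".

wordkey

The transformation: move the first 3 characters to the end (rotate left by 3).
"keyword" → "wordkey".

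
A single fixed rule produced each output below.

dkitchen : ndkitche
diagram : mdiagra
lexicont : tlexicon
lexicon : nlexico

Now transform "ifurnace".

In each case the input is transformed by: move the last character to the front.
"ifurnace" → "eifurnac".

eifurnac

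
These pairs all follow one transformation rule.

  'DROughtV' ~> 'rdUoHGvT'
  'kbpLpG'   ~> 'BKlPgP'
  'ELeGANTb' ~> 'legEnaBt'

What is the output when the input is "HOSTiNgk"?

ohtsnIKG

The pattern: flip the case of every letter, then swap each adjacent pair of characters (1↔2, 3↔4, ...).
"HOSTiNgk" → "hostInGK" → "ohtsnIKG".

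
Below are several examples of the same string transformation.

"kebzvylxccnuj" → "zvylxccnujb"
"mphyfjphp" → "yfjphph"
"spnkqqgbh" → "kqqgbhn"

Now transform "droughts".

The transformation: delete the first 2 characters, then move the first character to the end.
Applying both steps to "droughts": "oughts", then "ughtso".

ughtso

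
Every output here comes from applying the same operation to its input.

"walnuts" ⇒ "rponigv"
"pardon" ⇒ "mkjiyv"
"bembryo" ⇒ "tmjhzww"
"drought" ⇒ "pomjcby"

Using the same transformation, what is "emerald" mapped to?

mhgzzyv

Each output is the input with this applied: sort the characters into reverse alphabetical order, then shift every letter 5 places backward in the alphabet (wrapping around).
Working it through for "emerald": intermediate "rmleeda", final "mhgzzyv".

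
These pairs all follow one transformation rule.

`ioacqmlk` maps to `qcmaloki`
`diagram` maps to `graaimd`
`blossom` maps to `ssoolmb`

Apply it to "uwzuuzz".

uuzzwzu

What's happening: take characters alternately from the front and the back (1st, last, 2nd, 2nd-last, ...), then reverse the string.
Starting from "uwzuuzz": after the first operation, "uzwzzuu"; after the second, "uuzzwzu".
(Check on "ioacqmlk": → "ikolamcq" → "qcmaloki" ✓)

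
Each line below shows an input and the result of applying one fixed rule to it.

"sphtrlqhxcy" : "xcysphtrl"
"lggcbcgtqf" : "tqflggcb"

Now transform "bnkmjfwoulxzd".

xzdbnkmjfwo

The rule is to move the last 3 characters to the front (rotate right by 3), then delete the last 2 characters.
"bnkmjfwoulxzd" → "xzdbnkmjfwoul" → "xzdbnkmjfwo".
(Check on "lggcbcgtqf": → "tqflggcbcg" → "tqflggcb" ✓)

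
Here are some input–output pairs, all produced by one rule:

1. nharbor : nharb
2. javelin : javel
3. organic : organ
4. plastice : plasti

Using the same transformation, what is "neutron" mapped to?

In each case the input is transformed by: delete the last 2 characters.
"neutron" → "neutr".

neutr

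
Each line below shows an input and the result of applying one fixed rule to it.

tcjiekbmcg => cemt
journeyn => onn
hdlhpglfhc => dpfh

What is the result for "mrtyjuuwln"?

rjwm

The pattern: move the first character to the end, then keep one character in every 3, starting at position 1 (positions 1st, 4th, 7th, ...).
For "mrtyjuuwln" the result is "rjwm".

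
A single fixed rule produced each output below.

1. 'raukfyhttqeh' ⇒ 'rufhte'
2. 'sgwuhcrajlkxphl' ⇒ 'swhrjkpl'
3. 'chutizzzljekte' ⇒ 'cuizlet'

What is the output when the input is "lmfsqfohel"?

lfqoe

Each output is the input with this applied: keep every other character starting from the first (positions 1st, 3rd, 5th, ...).
Doing the same to "lmfsqfohel": "lfqoe".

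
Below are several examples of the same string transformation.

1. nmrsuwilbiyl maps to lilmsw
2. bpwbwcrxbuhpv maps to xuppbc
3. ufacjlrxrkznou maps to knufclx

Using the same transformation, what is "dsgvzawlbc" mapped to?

What's happening: keep every other character starting from the second (positions 2nd, 4th, 6th, ...), then move the last 3 characters to the front (rotate right by 3).
"dsgvzawlbc" → "svalc" → "alcsv".

alcsv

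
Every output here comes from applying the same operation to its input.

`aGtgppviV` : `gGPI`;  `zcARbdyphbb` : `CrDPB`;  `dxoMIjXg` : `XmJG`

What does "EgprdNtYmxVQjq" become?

GRnyXqQ

What's happening: flip the case of every letter, then keep every other character starting from the second (positions 2nd, 4th, 6th, ...).
"EgprdNtYmxVQjq" → "eGPRDnTyMXvqJQ" → "GRnyXqQ".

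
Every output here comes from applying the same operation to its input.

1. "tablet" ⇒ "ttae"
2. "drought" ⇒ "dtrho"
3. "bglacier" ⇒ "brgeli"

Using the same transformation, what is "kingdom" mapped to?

Looking at the pairs, the operation is to take characters alternately from the front and the back (1st, last, 2nd, 2nd-last, ...), then delete the last 2 characters.
For "kingdom", step one produces "kmiondg"; step two turns that into "kmion".

kmion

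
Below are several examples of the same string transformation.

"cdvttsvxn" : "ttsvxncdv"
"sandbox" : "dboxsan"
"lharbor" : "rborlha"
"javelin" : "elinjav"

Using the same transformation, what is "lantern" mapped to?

ternlan

What's happening: move the first 3 characters to the end (rotate left by 3).
Doing the same to "lantern": "ternlan".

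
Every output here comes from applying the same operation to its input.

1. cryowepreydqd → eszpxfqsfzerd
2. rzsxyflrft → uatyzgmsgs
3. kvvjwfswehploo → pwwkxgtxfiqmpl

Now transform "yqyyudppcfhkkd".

erzzveqqdgillz

What's happening: swap the first and last characters, then shift every letter 1 place forward in the alphabet (wrapping around).
"yqyyudppcfhkkd" → "erzzveqqdgillz".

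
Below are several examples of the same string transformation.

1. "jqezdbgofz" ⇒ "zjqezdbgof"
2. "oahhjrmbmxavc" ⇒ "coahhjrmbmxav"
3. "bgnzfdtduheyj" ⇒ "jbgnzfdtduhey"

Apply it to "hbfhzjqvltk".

Each output is the input with this applied: move the last character to the front.
Applying that to "hbfhzjqvltk" gives "khbfhzjqvlt".

khbfhzjqvlt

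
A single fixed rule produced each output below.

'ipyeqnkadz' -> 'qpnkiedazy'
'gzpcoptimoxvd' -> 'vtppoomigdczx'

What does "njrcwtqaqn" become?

The pattern: sort the characters into reverse alphabetical order, then move the first 2 characters to the end (rotate left by 2).
Starting from "njrcwtqaqn": after the first operation, "wtrqqnnjca"; after the second, "rqqnnjcawt".

rqqnnjcawt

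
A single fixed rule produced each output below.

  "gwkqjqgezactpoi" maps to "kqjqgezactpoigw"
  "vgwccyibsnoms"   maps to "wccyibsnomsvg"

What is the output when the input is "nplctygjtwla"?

Looking at the pairs, the operation is to move the first 2 characters to the end (rotate left by 2).
On "nplctygjtwla" that produces "lctygjtwlanp".

lctygjtwlanp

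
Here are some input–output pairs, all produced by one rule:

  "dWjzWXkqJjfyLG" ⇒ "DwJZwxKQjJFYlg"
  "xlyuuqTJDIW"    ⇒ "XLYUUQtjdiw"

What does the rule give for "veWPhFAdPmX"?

VEwpHfaDpMx

The transformation: flip the case of every letter.
Doing the same to "veWPhFAdPmX": "VEwpHfaDpMx".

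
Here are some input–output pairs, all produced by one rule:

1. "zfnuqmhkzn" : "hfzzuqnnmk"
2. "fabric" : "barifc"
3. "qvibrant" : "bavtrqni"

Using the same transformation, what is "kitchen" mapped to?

Each output is the input with this applied: sort the characters into reverse alphabetical order, then move the last 2 characters to the front (rotate right by 2).
"kitchen" → "tnkihec" → "ectnkih".

ectnkih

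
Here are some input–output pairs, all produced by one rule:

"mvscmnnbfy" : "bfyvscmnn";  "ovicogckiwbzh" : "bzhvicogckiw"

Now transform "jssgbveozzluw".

Rule — delete the first character, then move the last 3 characters to the front (rotate right by 3).
"jssgbveozzluw" → "ssgbveozzluw" → "luwssgbveozz".

luwssgbveozz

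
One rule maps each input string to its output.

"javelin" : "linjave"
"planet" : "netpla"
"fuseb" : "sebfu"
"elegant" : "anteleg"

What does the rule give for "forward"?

In each case the input is transformed by: move the last 3 characters to the front (rotate right by 3).
Applying that to "forward" gives "ardforw".

ardforw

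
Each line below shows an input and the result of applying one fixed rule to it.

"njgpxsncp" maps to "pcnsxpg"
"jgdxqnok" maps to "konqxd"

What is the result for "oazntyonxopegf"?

In each case the input is transformed by: reverse the string, then delete the last 2 characters.
On "oazntyonxopegf" that produces "fgepoxnoytnz".

fgepoxnoytnz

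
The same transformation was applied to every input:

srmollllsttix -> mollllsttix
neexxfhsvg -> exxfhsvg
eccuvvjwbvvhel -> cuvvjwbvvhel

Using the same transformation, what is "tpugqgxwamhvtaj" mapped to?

Each output is the input with this applied: delete the first 2 characters.
So "tpugqgxwamhvtaj" becomes "ugqgxwamhvtaj".

ugqgxwamhvtaj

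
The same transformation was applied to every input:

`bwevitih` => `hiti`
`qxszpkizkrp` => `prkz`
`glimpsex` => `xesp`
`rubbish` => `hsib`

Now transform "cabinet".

The transformation: reverse the string, then keep only the first 4 characters.
For "cabinet", step one produces "tenibac"; step two turns that into "teni".

teni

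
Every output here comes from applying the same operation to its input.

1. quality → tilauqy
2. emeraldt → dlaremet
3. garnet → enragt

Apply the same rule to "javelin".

ilevajn

Looking at the pairs, the operation is to reverse the string, then move the first character to the end.
For "javelin", step one produces "nilevaj"; step two turns that into "ilevajn".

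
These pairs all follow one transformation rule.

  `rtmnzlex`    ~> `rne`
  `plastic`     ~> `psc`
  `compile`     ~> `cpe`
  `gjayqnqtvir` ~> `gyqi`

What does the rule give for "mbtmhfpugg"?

mmpg

What's happening: keep one character in every 3, starting at position 1 (positions 1st, 4th, 7th, ...).
On "mbtmhfpugg" that produces "mmpg".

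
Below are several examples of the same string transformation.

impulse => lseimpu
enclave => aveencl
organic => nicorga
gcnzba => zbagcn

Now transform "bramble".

Looking at the pairs, the operation is to move the last 3 characters to the front (rotate right by 3).
Applying that to "bramble" gives "blebram".

blebram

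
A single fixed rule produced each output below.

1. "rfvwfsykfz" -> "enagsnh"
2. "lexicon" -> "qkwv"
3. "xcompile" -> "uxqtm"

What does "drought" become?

The rule is to shift every letter 8 places forward in the alphabet (wrapping around), then delete the first 3 characters.
For "drought", step one produces "lzwcopb"; step two turns that into "copb".

copb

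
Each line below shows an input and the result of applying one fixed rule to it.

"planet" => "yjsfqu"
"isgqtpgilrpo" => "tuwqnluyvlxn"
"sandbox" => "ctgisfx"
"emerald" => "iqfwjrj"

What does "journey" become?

djswzto

Looking at the pairs, the operation is to shift every letter 5 places forward in the alphabet (wrapping around), then reverse the string.
Applying both steps to "journey": "otzwsjd", then "djswzto".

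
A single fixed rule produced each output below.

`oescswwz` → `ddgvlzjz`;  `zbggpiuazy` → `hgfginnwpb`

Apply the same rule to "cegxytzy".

agfjlnef

What's happening: shift every letter 7 places forward in the alphabet (wrapping around), then move the last 3 characters to the front (rotate right by 3).
On "cegxytzy": the first step gives "jlnefagf", and the second then gives "agfjlnef".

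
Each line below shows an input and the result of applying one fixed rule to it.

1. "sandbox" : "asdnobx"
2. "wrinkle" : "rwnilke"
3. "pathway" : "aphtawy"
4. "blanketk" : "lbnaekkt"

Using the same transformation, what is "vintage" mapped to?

Looking at the pairs, the operation is to swap each adjacent pair of characters (1↔2, 3↔4, ...).
"vintage" → "ivtngae".

ivtngae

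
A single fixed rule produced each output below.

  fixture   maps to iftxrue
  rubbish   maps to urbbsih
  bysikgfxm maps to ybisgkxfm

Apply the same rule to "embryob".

merboyb

Rule — swap each adjacent pair of characters (1↔2, 3↔4, ...).
"embryob" → "merboyb".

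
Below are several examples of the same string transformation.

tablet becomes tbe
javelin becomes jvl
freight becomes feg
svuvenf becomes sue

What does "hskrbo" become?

hkb

In each case the input is transformed by: swap each adjacent pair of characters (1↔2, 3↔4, ...), then keep every other character starting from the second (positions 2nd, 4th, 6th, ...).
Starting from "hskrbo": after the first operation, "shrkob"; after the second, "hkb".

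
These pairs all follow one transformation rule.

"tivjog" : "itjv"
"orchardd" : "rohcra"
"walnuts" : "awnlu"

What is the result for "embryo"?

Rule — delete the last 2 characters, then swap each adjacent pair of characters (1↔2, 3↔4, ...).
Working it through for "embryo": intermediate "embr", final "merb".
(Check on "tivjog": → "tivj" → "itjv" ✓)

merb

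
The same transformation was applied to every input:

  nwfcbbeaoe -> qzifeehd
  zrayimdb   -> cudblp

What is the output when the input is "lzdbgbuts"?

ocgejex

The pattern: shift every letter 3 places forward in the alphabet (wrapping around), then delete the last 2 characters.
Working it through for "lzdbgbuts": intermediate "ocgejexwv", final "ocgejex".
(Check on "zrayimdb": → "cudblpge" → "cudblp" ✓)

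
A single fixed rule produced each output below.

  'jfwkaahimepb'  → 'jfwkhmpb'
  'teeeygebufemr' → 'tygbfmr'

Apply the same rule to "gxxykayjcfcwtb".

In each case the input is transformed by: remove every vowel.
"gxxykayjcfcwtb" → "gxxykyjcfcwtb".

gxxykyjcfcwtb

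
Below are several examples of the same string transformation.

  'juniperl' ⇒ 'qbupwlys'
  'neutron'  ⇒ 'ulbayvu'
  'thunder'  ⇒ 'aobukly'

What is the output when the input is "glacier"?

nshjply

In each case the input is transformed by: shift every letter 7 places forward in the alphabet (wrapping around).
Doing the same to "glacier": "nshjply".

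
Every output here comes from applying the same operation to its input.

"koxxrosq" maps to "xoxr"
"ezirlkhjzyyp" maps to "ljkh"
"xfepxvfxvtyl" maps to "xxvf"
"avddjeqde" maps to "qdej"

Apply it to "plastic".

iats

Rule — take characters alternately from the front and the back (1st, last, 2nd, 2nd-last, ...), then keep only the last 4 characters.
"plastic" → "iats".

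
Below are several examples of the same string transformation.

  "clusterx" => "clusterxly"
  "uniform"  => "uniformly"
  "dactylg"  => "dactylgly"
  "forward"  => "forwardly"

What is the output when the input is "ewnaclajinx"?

In each case the input is transformed by: append "ly".
Applying that to "ewnaclajinx" gives "ewnaclajinxly".

ewnaclajinxly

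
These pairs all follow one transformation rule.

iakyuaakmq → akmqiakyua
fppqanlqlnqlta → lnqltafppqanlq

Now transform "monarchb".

Rule — move the first character to the end, then swap the front and back halves of the string.
For "monarchb", step one produces "onarchbm"; step two turns that into "chbmonar".

chbmonar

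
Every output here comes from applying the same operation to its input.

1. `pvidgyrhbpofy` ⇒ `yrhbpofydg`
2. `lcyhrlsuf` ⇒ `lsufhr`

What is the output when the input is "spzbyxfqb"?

xfqbby

Looking at the pairs, the operation is to delete the first 3 characters, then move the first 2 characters to the end (rotate left by 2).
"spzbyxfqb" → "byxfqb" → "xfqbby".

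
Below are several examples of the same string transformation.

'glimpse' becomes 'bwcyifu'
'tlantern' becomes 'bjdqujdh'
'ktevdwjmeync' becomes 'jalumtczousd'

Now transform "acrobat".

What's happening: shift every letter 10 places backward in the alphabet (wrapping around), then swap each adjacent pair of characters (1↔2, 3↔4, ...).
Applying that to "acrobat" gives "sqehqrj".

sqehqrj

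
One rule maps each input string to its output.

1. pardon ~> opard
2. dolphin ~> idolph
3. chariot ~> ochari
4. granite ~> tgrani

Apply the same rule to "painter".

epaint

Looking at the pairs, the operation is to delete the last character, then move the last character to the front.
Working it through for "painter": intermediate "painte", final "epaint".
(Check on "pardon": → "pardo" → "opard" ✓)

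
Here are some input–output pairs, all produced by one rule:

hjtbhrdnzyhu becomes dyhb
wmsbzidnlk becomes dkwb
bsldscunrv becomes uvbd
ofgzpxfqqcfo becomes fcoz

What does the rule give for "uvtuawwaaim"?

The rule is to keep one character in every 3, starting at position 1 (positions 1st, 4th, 7th, ...), then move the first 2 characters to the end (rotate left by 2).
On "uvtuawwaaim": the first step gives "uuwi", and the second then gives "wiuu".
(Check on "wmsbzidnlk": → "wbdk" → "dkwb" ✓)

wiuu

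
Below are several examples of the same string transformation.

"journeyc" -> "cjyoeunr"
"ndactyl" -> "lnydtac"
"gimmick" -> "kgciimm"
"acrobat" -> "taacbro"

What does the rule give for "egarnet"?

The pattern: reverse the string, then take characters alternately from the front and the back (1st, last, 2nd, 2nd-last, ...).
Applying both steps to "egarnet": "tenrage", then "teegnar".

teegnar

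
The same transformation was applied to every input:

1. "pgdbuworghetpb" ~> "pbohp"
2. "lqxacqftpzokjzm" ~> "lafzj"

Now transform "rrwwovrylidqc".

Looking at the pairs, the operation is to keep one character in every 3, starting at position 1 (positions 1st, 4th, 7th, ...).
On "rrwwovrylidqc" that produces "rwric".

rwric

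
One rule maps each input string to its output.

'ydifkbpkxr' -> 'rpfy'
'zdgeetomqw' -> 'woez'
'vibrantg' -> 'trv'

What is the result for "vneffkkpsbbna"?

abkfv

The transformation: keep one character in every 3, starting at position 1 (positions 1st, 4th, 7th, ...), then reverse the string.
For "vneffkkpsbbna", step one produces "vfkba"; step two turns that into "abkfv".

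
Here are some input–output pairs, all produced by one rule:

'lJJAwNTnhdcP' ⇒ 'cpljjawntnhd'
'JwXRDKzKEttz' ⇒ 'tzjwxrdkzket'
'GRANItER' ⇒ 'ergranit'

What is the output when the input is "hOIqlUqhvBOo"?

oohoiqluqhvb

What's happening: move the last 2 characters to the front (rotate right by 2), then convert every letter to lowercase.
For "hOIqlUqhvBOo", step one produces "OohOIqlUqhvB"; step two turns that into "oohoiqluqhvb".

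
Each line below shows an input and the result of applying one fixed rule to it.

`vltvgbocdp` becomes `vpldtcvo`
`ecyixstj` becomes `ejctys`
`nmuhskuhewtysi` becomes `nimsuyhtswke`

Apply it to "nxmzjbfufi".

In each case the input is transformed by: take characters alternately from the front and the back (1st, last, 2nd, 2nd-last, ...), then delete the last 2 characters.
Doing the same to "nxmzjbfufi": "nixfmuzf".

nixfmuzf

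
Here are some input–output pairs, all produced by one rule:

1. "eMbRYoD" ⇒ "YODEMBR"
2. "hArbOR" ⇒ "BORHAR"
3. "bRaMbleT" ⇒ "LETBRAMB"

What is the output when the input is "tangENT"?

ENTTANG

What's happening: move the last 3 characters to the front (rotate right by 3), then convert every letter to uppercase.
"tangENT" → "ENTtang" → "ENTTANG".
(Check on "eMbRYoD": → "YoDeMbR" → "YODEMBR" ✓)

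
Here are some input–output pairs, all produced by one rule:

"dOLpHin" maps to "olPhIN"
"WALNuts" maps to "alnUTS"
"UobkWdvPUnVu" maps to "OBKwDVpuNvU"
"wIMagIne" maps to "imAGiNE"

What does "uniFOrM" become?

In each case the input is transformed by: flip the case of every letter, then delete the first character.
On "uniFOrM": the first step gives "UNIfoRm", and the second then gives "NIfoRm".

NIfoRm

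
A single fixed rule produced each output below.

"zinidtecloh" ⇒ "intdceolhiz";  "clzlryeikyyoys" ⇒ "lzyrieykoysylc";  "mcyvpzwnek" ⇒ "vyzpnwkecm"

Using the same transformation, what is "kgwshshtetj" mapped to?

The pattern: swap each adjacent pair of characters (1↔2, 3↔4, ...), then move the first 2 characters to the end (rotate left by 2).
Starting from "kgwshshtetj": after the first operation, "gkswshthtej"; after the second, "swshthtejgk".

swshthtejgk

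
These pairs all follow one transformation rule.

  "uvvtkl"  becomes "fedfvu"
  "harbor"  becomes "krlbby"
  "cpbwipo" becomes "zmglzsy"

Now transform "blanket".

In each case the input is transformed by: shift every letter 10 places forward in the alphabet (wrapping around), then swap each adjacent pair of characters (1↔2, 3↔4, ...).
For "blanket", step one produces "lvkxuod"; step two turns that into "vlxkoud".

vlxkoud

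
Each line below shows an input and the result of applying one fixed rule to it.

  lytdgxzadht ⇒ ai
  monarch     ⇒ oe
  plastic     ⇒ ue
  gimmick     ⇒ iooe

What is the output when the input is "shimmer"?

What's happening: shift every letter 2 places forward in the alphabet (wrapping around), then keep only the vowels.
Working it through for "shimmer": intermediate "ujkoogt", final "uoo".

uoo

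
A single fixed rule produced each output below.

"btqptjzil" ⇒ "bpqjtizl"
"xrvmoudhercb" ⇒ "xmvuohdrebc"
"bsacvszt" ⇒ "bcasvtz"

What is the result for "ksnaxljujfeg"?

Rule — swap each adjacent pair of characters (1↔2, 3↔4, ...), then delete the first character.
Doing the same to "ksnaxljujfeg": "kanlxujfjge".

kanlxujfjge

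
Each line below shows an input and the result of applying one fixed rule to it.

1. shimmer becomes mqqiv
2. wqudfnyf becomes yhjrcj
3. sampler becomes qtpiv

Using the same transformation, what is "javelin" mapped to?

Rule — shift every letter 4 places forward in the alphabet (wrapping around), then delete the first 2 characters.
Applying both steps to "javelin": "nezipmr", then "zipmr".
(Check on "shimmer": → "wlmqqiv" → "mqqiv" ✓)

zipmr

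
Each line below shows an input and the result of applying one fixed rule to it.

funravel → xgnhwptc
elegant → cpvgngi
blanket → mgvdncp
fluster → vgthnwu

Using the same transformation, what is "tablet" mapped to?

What's happening: shift every letter 2 places forward in the alphabet (wrapping around), then move the last 3 characters to the front (rotate right by 3).
Working it through for "tablet": intermediate "vcdngv", final "ngvvcd".

ngvvcd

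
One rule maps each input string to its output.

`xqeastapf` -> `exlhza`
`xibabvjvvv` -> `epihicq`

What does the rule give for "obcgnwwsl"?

Looking at the pairs, the operation is to delete the last 3 characters, then shift every letter 7 places forward in the alphabet (wrapping around).
"obcgnwwsl" → "vijnud".

vijnud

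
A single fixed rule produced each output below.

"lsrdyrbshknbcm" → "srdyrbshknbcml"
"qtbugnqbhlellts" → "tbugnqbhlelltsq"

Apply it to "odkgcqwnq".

dkgcqwnqo

Looking at the pairs, the operation is to move the first character to the end.
So "odkgcqwnq" becomes "dkgcqwnqo".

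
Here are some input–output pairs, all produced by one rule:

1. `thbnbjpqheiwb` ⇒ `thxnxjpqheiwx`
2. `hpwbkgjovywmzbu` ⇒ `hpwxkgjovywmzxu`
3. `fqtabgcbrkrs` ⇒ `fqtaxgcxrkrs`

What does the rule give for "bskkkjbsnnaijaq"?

xskkkjxsnnaijaq

The rule is to replace every "b" with "x".
For "bskkkjbsnnaijaq" the result is "xskkkjxsnnaijaq".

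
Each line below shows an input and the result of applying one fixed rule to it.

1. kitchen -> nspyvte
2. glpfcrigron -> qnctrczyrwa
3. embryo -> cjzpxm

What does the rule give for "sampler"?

awpcdlx

What's happening: shift every letter 11 places forward in the alphabet (wrapping around), then move the first 3 characters to the end (rotate left by 3).
So "sampler" becomes "awpcdlx".
(Check on "kitchen": → "vtenspy" → "nspyvte" ✓)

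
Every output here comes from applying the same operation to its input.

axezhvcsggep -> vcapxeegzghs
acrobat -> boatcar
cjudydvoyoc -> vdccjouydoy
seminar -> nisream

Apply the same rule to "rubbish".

ibrhusb

The transformation: take characters alternately from the front and the back (1st, last, 2nd, 2nd-last, ...), then move the last 2 characters to the front (rotate right by 2).
For "rubbish", step one produces "rhusbib"; step two turns that into "ibrhusb".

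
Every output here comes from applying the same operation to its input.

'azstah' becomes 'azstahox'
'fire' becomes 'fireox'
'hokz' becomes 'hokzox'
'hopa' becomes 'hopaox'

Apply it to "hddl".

The rule is to append "ox".
Applying that to "hddl" gives "hddlox".

hddlox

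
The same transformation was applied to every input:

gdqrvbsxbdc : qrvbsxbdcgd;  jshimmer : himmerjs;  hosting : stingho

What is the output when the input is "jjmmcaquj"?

mmcaqujjj

The transformation: move the first 2 characters to the end (rotate left by 2).
On "jjmmcaquj" that produces "mmcaqujjj".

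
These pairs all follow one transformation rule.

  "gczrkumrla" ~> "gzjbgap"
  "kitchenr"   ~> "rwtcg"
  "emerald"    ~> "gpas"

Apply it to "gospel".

eta

The pattern: delete the first 3 characters, then shift every letter 11 places backward in the alphabet (wrapping around).
For "gospel", step one produces "pel"; step two turns that into "eta".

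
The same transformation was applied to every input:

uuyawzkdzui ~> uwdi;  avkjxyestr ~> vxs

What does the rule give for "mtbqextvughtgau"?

The pattern: keep one character in every 3, starting at position 2 (positions 2nd, 5th, 8th, ...).
Applying that to "mtbqextvughtgau" gives "tevha".

tevha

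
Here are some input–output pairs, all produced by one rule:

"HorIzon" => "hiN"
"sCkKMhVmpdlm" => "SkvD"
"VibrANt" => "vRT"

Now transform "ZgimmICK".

zMc

Each output is the input with this applied: keep one character in every 3, starting at position 1 (positions 1st, 4th, 7th, ...), then flip the case of every letter.
"ZgimmICK" → "zMc".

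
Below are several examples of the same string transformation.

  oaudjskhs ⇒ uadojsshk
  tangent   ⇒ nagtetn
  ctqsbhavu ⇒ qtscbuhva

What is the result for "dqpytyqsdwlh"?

pqydthylqwsd

Rule — move the first 2 characters to the end (rotate left by 2), then take characters alternately from the front and the back (1st, last, 2nd, 2nd-last, ...).
Starting from "dqpytyqsdwlh": after the first operation, "pytyqsdwlhdq"; after the second, "pqydthylqwsd".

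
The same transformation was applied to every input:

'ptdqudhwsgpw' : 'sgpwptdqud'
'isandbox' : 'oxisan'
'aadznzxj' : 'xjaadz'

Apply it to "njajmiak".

What's happening: swap the front and back halves of the string, then delete the first 2 characters.
For "njajmiak", step one produces "miaknjaj"; step two turns that into "aknjaj".

aknjaj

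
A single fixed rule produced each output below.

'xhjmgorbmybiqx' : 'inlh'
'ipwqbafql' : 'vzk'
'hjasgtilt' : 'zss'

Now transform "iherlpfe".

do

In each case the input is transformed by: keep one character in every 3, starting at position 3 (positions 3rd, 6th, 9th, ...), then shift every letter 1 place backward in the alphabet (wrapping around).
"iherlpfe" → "ep" → "do".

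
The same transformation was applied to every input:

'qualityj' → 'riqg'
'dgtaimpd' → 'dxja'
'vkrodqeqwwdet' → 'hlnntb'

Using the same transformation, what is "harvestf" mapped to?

xspc

In each case the input is transformed by: shift every letter 3 places backward in the alphabet (wrapping around), then keep every other character starting from the second (positions 2nd, 4th, 6th, ...).
"harvestf" → "exosbpqc" → "xspc".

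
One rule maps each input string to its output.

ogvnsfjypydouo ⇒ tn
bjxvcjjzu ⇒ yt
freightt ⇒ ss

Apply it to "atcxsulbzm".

yl

Each output is the input with this applied: shift every letter 1 place backward in the alphabet (wrapping around), then keep only the last 2 characters.
On "atcxsulbzm": the first step gives "zsbwrtkayl", and the second then gives "yl".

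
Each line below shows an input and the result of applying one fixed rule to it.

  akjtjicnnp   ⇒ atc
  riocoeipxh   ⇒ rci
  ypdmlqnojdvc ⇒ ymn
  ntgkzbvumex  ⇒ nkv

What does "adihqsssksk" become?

What's happening: delete the last 3 characters, then keep one character in every 3, starting at position 1 (positions 1st, 4th, 7th, ...).
Applying both steps to "adihqsssksk": "adihqsss", then "ahs".

ahs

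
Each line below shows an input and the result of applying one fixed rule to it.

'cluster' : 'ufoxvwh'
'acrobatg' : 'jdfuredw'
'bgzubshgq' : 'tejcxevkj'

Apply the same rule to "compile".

hfrpslo

The pattern: shift every letter 3 places forward in the alphabet (wrapping around), then move the last character to the front.
Starting from "compile": after the first operation, "frpsloh"; after the second, "hfrpslo".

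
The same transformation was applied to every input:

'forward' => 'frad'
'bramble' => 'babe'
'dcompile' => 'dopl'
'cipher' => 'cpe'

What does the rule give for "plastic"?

patc

The rule is to keep every other character starting from the first (positions 1st, 3rd, 5th, ...).
For "plastic" the result is "patc".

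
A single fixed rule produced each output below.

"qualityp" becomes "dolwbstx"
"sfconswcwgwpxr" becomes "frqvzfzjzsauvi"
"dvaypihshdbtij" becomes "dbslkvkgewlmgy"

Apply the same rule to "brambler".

Looking at the pairs, the operation is to move the first 2 characters to the end (rotate left by 2), then shift every letter 3 places forward in the alphabet (wrapping around).
For "brambler", step one produces "amblerbr"; step two turns that into "dpeohueu".

dpeohueu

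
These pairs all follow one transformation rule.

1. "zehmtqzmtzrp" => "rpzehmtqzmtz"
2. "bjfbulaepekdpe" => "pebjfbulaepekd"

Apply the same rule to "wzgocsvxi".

In each case the input is transformed by: move the last 2 characters to the front (rotate right by 2).
"wzgocsvxi" → "xiwzgocsv".

xiwzgocsv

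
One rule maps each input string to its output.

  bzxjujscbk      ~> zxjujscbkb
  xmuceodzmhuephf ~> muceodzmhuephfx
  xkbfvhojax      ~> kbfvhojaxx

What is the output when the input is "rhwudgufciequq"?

hwudgufciequqr

The transformation: move the first character to the end.
On "rhwudgufciequq" that produces "hwudgufciequqr".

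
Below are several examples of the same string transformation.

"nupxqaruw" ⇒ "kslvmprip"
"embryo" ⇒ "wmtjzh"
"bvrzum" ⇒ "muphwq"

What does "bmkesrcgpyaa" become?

fznmxbktvvwh

The rule is to shift every letter 5 places backward in the alphabet (wrapping around), then move the first 2 characters to the end (rotate left by 2).
Starting from "bmkesrcgpyaa": after the first operation, "whfznmxbktvv"; after the second, "fznmxbktvvwh".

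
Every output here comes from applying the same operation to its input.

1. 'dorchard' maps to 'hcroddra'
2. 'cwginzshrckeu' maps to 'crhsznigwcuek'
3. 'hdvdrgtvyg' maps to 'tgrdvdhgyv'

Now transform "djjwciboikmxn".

What's happening: move the last 3 characters to the front (rotate right by 3), then reverse the string.
"djjwciboikmxn" → "kiobicwjjdnxm".
(Check on "cwginzshrckeu": → "keucwginzshrc" → "crhsznigwcuek" ✓)

kiobicwjjdnxm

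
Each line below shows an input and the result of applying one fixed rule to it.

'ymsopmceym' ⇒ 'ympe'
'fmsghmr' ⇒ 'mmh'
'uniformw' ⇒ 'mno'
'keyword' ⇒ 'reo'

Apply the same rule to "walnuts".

tau

Rule — move the last 2 characters to the front (rotate right by 2), then keep one character in every 3, starting at position 1 (positions 1st, 4th, 7th, ...).
Working it through for "walnuts": intermediate "tswalnu", final "tau".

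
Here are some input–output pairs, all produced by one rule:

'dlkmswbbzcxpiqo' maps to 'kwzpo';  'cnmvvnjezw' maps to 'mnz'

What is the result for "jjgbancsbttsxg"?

gnbs

Rule — keep one character in every 3, starting at position 3 (positions 3rd, 6th, 9th, ...).
For "jjgbancsbttsxg" the result is "gnbs".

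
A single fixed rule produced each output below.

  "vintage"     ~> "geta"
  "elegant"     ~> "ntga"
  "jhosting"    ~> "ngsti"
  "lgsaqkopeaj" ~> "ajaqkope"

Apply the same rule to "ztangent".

The transformation: delete the first 3 characters, then move the last 2 characters to the front (rotate right by 2).
For "ztangent", step one produces "ngent"; step two turns that into "ntnge".

ntnge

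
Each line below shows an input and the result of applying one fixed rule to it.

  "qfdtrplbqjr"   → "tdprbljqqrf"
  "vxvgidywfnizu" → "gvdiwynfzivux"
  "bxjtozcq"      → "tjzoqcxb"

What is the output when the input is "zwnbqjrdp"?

The pattern: move the first 2 characters to the end (rotate left by 2), then swap each adjacent pair of characters (1↔2, 3↔4, ...).
Applying both steps to "zwnbqjrdp": "nbqjrdpzw", then "bnjqdrzpw".

bnjqdrzpw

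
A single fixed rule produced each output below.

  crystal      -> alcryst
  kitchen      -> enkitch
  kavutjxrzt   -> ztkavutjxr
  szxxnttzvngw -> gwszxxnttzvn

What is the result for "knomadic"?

The rule is to move the last 2 characters to the front (rotate right by 2).
On "knomadic" that produces "icknomad".

icknomad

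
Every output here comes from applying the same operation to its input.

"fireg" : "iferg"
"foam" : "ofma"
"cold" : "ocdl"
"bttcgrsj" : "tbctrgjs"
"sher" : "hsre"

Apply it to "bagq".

abqg

What's happening: swap each adjacent pair of characters (1↔2, 3↔4, ...).
Doing the same to "bagq": "abqg".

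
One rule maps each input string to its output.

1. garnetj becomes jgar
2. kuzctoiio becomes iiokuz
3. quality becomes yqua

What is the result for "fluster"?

rflu

The transformation: move the first 3 characters to the end (rotate left by 3), then delete the first 3 characters.
"fluster" → "sterflu" → "rflu".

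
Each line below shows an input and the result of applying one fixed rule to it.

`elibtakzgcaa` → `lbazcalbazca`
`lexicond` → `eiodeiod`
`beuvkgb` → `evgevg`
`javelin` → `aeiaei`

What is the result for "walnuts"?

antant

Looking at the pairs, the operation is to keep every other character starting from the second (positions 2nd, 4th, 6th, ...), then write the whole string twice.
So "walnuts" becomes "antant".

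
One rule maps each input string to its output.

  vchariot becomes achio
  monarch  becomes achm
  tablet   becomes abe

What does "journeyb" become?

The pattern: sort the characters into alphabetical order, then delete the last 3 characters.
"journeyb" → "bejnoruy" → "bejno".

bejno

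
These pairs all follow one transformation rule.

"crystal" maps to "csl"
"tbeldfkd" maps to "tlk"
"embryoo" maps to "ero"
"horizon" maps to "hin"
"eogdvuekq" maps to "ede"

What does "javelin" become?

jen

What's happening: keep one character in every 3, starting at position 1 (positions 1st, 4th, 7th, ...).
On "javelin" that produces "jen".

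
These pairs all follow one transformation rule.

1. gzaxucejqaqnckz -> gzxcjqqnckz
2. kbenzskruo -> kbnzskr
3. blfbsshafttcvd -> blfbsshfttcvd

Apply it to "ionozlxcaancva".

nzlxcncv

The rule is to remove every vowel.
So "ionozlxcaancva" becomes "nzlxcncv".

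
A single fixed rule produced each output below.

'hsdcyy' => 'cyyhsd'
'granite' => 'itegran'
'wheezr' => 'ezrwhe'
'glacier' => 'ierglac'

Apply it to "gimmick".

The pattern: move the last 3 characters to the front (rotate right by 3).
For "gimmick" the result is "ickgimm".

ickgimm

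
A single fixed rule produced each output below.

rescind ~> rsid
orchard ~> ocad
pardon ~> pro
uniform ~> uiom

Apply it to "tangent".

tnet

The rule is to keep every other character starting from the first (positions 1st, 3rd, 5th, ...).
"tangent" → "tnet".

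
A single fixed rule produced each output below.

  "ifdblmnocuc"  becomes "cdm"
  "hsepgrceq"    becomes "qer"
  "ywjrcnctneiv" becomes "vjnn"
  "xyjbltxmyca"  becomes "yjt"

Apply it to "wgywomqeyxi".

yym

Looking at the pairs, the operation is to keep one character in every 3, starting at position 3 (positions 3rd, 6th, 9th, ...), then move the last character to the front.
Working it through for "wgywomqeyxi": intermediate "ymy", final "yym".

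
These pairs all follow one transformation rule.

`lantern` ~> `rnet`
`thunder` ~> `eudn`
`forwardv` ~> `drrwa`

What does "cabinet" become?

ebni

Looking at the pairs, the operation is to take characters alternately from the front and the back (1st, last, 2nd, 2nd-last, ...), then delete the first 3 characters.
Applying both steps to "cabinet": "ctaebni", then "ebni".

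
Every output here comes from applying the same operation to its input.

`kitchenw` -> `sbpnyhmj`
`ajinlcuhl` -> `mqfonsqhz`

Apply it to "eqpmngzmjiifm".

krjvursleronn

Looking at the pairs, the operation is to move the last 2 characters to the front (rotate right by 2), then shift every letter 5 places forward in the alphabet (wrapping around).
Applying both steps to "eqpmngzmjiifm": "fmeqpmngzmjii", then "krjvursleronn".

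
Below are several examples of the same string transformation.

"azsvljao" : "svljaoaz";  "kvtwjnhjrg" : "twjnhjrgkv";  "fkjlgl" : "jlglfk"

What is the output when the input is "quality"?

In each case the input is transformed by: move the first 2 characters to the end (rotate left by 2).
"quality" → "alityqu".

alityqu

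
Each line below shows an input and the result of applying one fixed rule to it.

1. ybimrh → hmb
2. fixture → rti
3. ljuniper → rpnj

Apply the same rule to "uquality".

yiaq

The rule is to keep every other character starting from the second (positions 2nd, 4th, 6th, ...), then reverse the string.
Applying both steps to "uquality": "qaiy", then "yiaq".
(Check on "fixture": → "itr" → "rti" ✓)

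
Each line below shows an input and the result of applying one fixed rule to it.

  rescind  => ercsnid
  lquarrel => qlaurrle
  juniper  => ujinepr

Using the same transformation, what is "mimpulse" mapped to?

impmlues

Looking at the pairs, the operation is to swap each adjacent pair of characters (1↔2, 3↔4, ...).
Doing the same to "mimpulse": "impmlues".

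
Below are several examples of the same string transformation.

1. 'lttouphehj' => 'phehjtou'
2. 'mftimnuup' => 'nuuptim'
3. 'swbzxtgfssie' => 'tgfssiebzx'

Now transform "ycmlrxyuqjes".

xyuqjesmlr

Each output is the input with this applied: delete the first 2 characters, then move the first 3 characters to the end (rotate left by 3).
"ycmlrxyuqjes" → "mlrxyuqjes" → "xyuqjesmlr".
(Check on "swbzxtgfssie": → "bzxtgfssie" → "tgfssiebzx" ✓)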